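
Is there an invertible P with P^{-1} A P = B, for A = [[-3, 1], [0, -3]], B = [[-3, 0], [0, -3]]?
Both have characteristic polynomial (x + 3)^2, but the minimal polynomial of A is (x + 3)^2 while the minimal polynomial of B is x + 3. The minimal polynomial is a similarity invariant, so A and B are not similar.

No.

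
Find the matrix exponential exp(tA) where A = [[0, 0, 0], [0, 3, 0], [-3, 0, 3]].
e^{tA} = [[1, 0, 0], [0, e^{3*t}, 0], [1 - e^{3*t}, 0, e^{3*t}]]

A has Jordan form J = [[0, 0, 0], [0, 3, 0], [0, 0, 3]] with A = PJP^{-1}, so e^{tA} = P e^{tJ} P^{-1}.

For a Jordan block J_k(λ), e^{tJ_k(λ)} = e^{λt} · (I + tN + t^2 N^2/2! + ... + t^{k-1} N^{k-1}/(k-1)!) where N is the nilpotent superdiagonal part.

Assembling the blocks and conjugating back gives the entries of e^{tA} as shown above.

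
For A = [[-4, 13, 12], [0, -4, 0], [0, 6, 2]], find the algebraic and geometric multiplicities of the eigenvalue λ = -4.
The characteristic polynomial is (x - 2)(x + 4)^2, so the factor x + 4 appears with exponent 2: the algebraic multiplicity is 2.

rank(A + 4I) = 2, so the eigenspace has dimension 3 - 2 = 1: the geometric multiplicity is 1.

Since 1 < 2, A is not diagonalizable.

algebraic multiplicity 2, geometric multiplicity 1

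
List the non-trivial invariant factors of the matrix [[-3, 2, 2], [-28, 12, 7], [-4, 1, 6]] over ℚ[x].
x - 5, (x - 5)^2

The Jordan structure of A has elementary divisors (x - 5)^2, (x - 5). Arranging the block sizes at each eigenvalue in decreasing order and taking row products gives the invariant factors.

Invariant factors (smallest first, each dividing the next): x - 5, (x - 5)^2.

Check: the last factor (x - 5)^2 is the minimal polynomial, and the product (x - 5)^3 is the characteristic polynomial.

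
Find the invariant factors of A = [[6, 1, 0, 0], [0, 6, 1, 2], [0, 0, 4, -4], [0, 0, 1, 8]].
The Jordan structure of A has elementary divisors (x - 6)^3, (x - 6). Arranging the block sizes at each eigenvalue in decreasing order and taking row products gives the invariant factors.

Invariant factors (smallest first, each dividing the next): x - 6, (x - 6)^3.

Check: the last factor (x - 6)^3 is the minimal polynomial, and the product (x - 6)^4 is the characteristic polynomial.

x - 6, (x - 6)^3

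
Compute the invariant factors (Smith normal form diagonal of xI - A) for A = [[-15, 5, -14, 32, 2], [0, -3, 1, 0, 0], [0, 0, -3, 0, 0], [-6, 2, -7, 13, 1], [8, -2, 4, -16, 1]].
The Jordan structure of A has elementary divisors (x + 3)^3, (x - 1)^2. Arranging the block sizes at each eigenvalue in decreasing order and taking row products gives the invariant factors.

Invariant factors (smallest first, each dividing the next): (x - 1)^2(x + 3)^3.

Check: the last factor (x - 1)^2(x + 3)^3 is the minimal polynomial, and the product (x - 1)^2(x + 3)^3 is the characteristic polynomial.

(x - 1)^2(x + 3)^3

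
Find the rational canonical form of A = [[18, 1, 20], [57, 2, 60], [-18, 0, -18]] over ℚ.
R = [[0, 0, 18], [1, 0, 21], [0, 1, 2]]

The invariant factors of A (the non-unit diagonal entries of the Smith normal form of xI - A over ℚ[x]) are (x - 6)(x + 1)(x + 3), each dividing the next. The characteristic polynomial is their product, (x - 6)(x + 1)(x + 3).

The rational canonical form is the block-diagonal matrix of companion matrices C(f_i):
R = [[0, 0, 18], [1, 0, 21], [0, 1, 2]].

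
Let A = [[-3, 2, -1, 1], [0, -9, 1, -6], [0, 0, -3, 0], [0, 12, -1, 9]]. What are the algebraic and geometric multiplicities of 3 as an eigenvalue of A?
The characteristic polynomial is (x - 3)(x + 3)^3, so the factor x - 3 appears with exponent 1: the algebraic multiplicity is 1.

rank(A - 3I) = 3, so the eigenspace has dimension 4 - 3 = 1: the geometric multiplicity is 1.

algebraic multiplicity 1, geometric multiplicity 1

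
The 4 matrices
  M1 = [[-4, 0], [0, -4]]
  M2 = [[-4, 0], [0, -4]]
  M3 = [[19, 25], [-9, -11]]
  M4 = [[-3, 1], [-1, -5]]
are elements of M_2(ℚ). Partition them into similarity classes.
3 classes: {M1, M2}, {M3}, {M4}

Characteristic polynomials: χ_{M1} = (x + 4)^2, χ_{M2} = (x + 4)^2, χ_{M3} = (x - 4)^2, χ_{M4} = (x + 4)^2.

{M1, M2}: invariant factors x + 4, x + 4.

{M3}: invariant factors (x - 4)^2.

{M4}: invariant factors (x + 4)^2.

Matrices are similar if and only if their invariant-factor lists agree; the partition into similarity classes is {M1, M2}, {M3}, {M4}.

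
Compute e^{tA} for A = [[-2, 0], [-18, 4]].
A has Jordan form J = [[-2, 0], [0, 4]] with A = PJP^{-1}, so e^{tA} = P e^{tJ} P^{-1}.

For a Jordan block J_k(λ), e^{tJ_k(λ)} = e^{λt} · (I + tN + t^2 N^2/2! + ... + t^{k-1} N^{k-1}/(k-1)!) where N is the nilpotent superdiagonal part.

Assembling the blocks and conjugating back gives the entries of e^{tA} as shown above.

e^{tA} = [[e^{-2*t}, 0], [3*(1 - e^{6*t})*e^{-2*t}, e^{4*t}]]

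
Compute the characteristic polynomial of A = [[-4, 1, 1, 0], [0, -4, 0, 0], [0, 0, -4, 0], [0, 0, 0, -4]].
χ_A(x) = (x + 4)^4

xI - A = [[x + 4, -1, -1, 0], [0, x + 4, 0, 0], [0, 0, x + 4, 0], [0, 0, 0, x + 4]].

Expanding det(xI - A) along the first row:
det(xI - A) = + (x + 4)·det([[x + 4, 0, 0], [0, x + 4, 0], [0, 0, x + 4]]) - (-1)·det([[0, 0, 0], [0, x + 4, 0], [0, 0, x + 4]]) + (-1)·det([[0, x + 4, 0], [0, 0, 0], [0, 0, x + 4]]) - (0)·det([[0, x + 4, 0], [0, 0, x + 4], [0, 0, 0]]).

Evaluating gives χ_A(x) = x^4 + 16x^3 + 96x^2 + 256x + 256 = (x + 4)^4.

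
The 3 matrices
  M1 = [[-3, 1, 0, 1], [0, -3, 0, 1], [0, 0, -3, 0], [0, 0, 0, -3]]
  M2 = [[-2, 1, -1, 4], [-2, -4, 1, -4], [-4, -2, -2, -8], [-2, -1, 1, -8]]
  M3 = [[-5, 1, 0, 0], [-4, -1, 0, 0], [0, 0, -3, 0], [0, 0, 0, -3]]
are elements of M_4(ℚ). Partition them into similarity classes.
3 classes: {M1}, {M2}, {M3}

Characteristic polynomials: χ_{M1} = (x + 3)^4, χ_{M2} = (x + 4)^4, χ_{M3} = (x + 3)^4.

{M1}: invariant factors x + 3, (x + 3)^3.

{M2}: invariant factors x + 4, (x + 4)^3.

{M3}: invariant factors x + 3, x + 3, (x + 3)^2.

Matrices are similar if and only if their invariant-factor lists agree; the partition into similarity classes is {M1}, {M2}, {M3}.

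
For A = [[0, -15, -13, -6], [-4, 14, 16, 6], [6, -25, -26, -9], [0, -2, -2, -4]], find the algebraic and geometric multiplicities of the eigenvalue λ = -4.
The characteristic polynomial is (x + 4)^4, so the factor x + 4 appears with exponent 4: the algebraic multiplicity is 4.

rank(A + 4I) = 2, so the eigenspace has dimension 4 - 2 = 2: the geometric multiplicity is 2.

Since 2 < 4, A is not diagonalizable.

algebraic multiplicity 4, geometric multiplicity 2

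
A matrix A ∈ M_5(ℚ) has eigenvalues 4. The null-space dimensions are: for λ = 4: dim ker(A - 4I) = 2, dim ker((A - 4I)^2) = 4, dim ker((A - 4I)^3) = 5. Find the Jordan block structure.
Jordan blocks: (4, 3), (4, 2)

λ = 4: successive nullity increments [2, 2, 1] count blocks of size ≥ k; block sizes are [3, 2].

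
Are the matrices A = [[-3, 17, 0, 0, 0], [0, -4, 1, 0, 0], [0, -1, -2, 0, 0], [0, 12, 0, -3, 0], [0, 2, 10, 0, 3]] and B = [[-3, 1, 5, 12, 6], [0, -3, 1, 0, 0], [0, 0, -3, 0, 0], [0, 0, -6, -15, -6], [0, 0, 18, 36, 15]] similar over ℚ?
Yes.

Two matrices over a field are similar if and only if they have the same invariant factors.

Both A and B have characteristic polynomial (x - 3)(x + 3)^4 and minimal polynomial (x - 3)(x + 3)^3. Computing further, both have invariant factors x + 3, (x - 3)(x + 3)^3. Hence A and B are similar.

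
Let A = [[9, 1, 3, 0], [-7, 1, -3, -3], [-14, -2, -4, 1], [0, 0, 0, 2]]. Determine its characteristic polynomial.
xI - A = [[x - 9, -1, -3, 0], [7, x - 1, 3, 3], [14, 2, x + 4, -1], [0, 0, 0, x - 2]].

Expanding det(xI - A) along the first row:
det(xI - A) = + (x - 9)·det([[x - 1, 3, 3], [2, x + 4, -1], [0, 0, x - 2]]) - (-1)·det([[7, 3, 3], [14, x + 4, -1], [0, 0, x - 2]]) + (-3)·det([[7, x - 1, 3], [14, 2, -1], [0, 0, x - 2]]) - (0)·det([[7, x - 1, 3], [14, 2, x + 4], [0, 0, 0]]).

Evaluating gives χ_A(x) = x^4 - 8x^3 + 24x^2 - 32x + 16 = (x - 2)^4.

χ_A(x) = (x - 2)^4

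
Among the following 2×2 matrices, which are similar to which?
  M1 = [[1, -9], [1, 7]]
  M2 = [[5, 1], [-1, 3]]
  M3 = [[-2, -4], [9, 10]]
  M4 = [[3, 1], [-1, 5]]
1 class: {M1, M2, M3, M4}

Characteristic polynomials: χ_{M1} = (x - 4)^2, χ_{M2} = (x - 4)^2, χ_{M3} = (x - 4)^2, χ_{M4} = (x - 4)^2.

{M1, M2, M3, M4}: invariant factors (x - 4)^2.

Matrices are similar if and only if their invariant-factor lists agree; the partition into similarity classes is {M1, M2, M3, M4}.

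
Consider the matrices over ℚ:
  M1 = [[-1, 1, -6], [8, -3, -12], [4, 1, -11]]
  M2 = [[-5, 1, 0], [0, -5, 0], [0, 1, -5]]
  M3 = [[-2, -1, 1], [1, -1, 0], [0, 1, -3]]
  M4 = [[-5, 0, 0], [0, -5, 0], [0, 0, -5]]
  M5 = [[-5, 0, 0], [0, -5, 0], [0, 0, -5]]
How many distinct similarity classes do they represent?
Characteristic polynomials: χ_{M1} = (x + 5)^3, χ_{M2} = (x + 5)^3, χ_{M3} = (x + 2)^3, χ_{M4} = (x + 5)^3, χ_{M5} = (x + 5)^3.

{M1, M2}: invariant factors x + 5, (x + 5)^2.

{M3}: invariant factors (x + 2)^3.

{M4, M5}: invariant factors x + 5, x + 5, x + 5.

Matrices are similar if and only if their invariant-factor lists agree; the partition into similarity classes is {M1, M2}, {M3}, {M4, M5}.

3 classes: {M1, M2}, {M3}, {M4, M5}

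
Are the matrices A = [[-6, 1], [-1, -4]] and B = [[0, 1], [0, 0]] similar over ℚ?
No.

trace(A) = -10 but trace(B) = 0. The trace is a similarity invariant, so A and B are not similar.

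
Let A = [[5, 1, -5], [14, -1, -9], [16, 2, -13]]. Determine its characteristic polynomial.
xI - A = [[x - 5, -1, 5], [-14, x + 1, 9], [-16, -2, x + 13]].

Expanding det(xI - A) along the first row:
det(xI - A) = + (x - 5)·det([[x + 1, 9], [-2, x + 13]]) - (-1)·det([[-14, 9], [-16, x + 13]]) + (5)·det([[-14, x + 1], [-16, -2]]).

Evaluating gives χ_A(x) = x^3 + 9x^2 + 27x + 27 = (x + 3)^3.

χ_A(x) = (x + 3)^3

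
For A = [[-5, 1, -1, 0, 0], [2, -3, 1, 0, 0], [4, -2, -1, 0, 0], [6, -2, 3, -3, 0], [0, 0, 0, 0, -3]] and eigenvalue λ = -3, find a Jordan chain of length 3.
v_1 = [[0, 1, 1, 1, -2]]^T, v_2 = [[0, 1, 0, 1, 0]]^T, v_3 = [[1, 0, -2, -2, 0]]^T

We seek v_1 ∈ ker((A + 3I)^3) \ ker((A + 3I)^2), then set v_{i+1} = (A + 3I) v_i.

One such chain is v_1 = [[0, 1, 1, 1, -2]]^T, v_2 = [[0, 1, 0, 1, 0]]^T, v_3 = [[1, 0, -2, -2, 0]]^T. Check: (A + 3I) v_3 = [[0, 0, 0, 0, 0]]^T = 0.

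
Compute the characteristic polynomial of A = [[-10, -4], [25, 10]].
xI - A = [[x + 10, 4], [-25, x - 10]].

Expanding det(xI - A) along the first row:
det(xI - A) = + (x + 10)·det([[x - 10]]) - (4)·det([[-25]]).

Evaluating gives χ_A(x) = x^2.

χ_A(x) = x^2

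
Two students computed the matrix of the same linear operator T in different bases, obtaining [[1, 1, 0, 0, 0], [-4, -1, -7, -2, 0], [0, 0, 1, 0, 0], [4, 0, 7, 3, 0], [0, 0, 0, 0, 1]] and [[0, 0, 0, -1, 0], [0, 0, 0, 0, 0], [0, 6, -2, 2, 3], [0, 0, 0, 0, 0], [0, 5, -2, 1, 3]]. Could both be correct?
No.

trace(A) = 5 but trace(B) = 1. The trace is a similarity invariant, so A and B are not similar.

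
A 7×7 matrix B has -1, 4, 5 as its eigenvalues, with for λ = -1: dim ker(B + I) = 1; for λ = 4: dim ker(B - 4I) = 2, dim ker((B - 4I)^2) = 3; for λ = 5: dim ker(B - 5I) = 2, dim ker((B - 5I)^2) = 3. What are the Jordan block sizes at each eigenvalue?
λ = -1: successive nullity increments [1] count blocks of size ≥ k; block sizes are [1].
λ = 4: successive nullity increments [2, 1] count blocks of size ≥ k; block sizes are [2, 1].
λ = 5: successive nullity increments [2, 1] count blocks of size ≥ k; block sizes are [2, 1].

Jordan blocks: (-1, 1), (4, 2), (4, 1), (5, 2), (5, 1)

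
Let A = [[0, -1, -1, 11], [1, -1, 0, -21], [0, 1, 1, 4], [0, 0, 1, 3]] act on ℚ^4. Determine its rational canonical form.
The invariant factors of A (the non-unit diagonal entries of the Smith normal form of xI - A over ℚ[x]) are (x - 3)(x^3 - 4x + 5), each dividing the next. The characteristic polynomial is their product, (x - 3)(x^3 - 4x + 5).

The rational canonical form is the block-diagonal matrix of companion matrices C(f_i):
R = [[0, 0, 0, 15], [1, 0, 0, -17], [0, 1, 0, 4], [0, 0, 1, 3]].

Note the characteristic polynomial does not split into linear factors over ℚ, so A has no Jordan form over ℚ; the rational canonical form exists over any field.

R = [[0, 0, 0, 15], [1, 0, 0, -17], [0, 1, 0, 4], [0, 0, 1, 3]]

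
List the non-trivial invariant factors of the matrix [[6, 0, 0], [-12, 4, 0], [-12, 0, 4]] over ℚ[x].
The Jordan structure of A has elementary divisors (x - 4), (x - 4), (x - 6). Arranging the block sizes at each eigenvalue in decreasing order and taking row products gives the invariant factors.

Invariant factors (smallest first, each dividing the next): x - 4, (x - 6)(x - 4).

Check: the last factor (x - 6)(x - 4) is the minimal polynomial, and the product (x - 6)(x - 4)^2 is the characteristic polynomial.

x - 4, (x - 6)(x - 4)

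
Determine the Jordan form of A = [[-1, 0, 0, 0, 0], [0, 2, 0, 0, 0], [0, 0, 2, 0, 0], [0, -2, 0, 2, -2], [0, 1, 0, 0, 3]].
The characteristic polynomial is det(xI - A) = (x - 3)(x - 2)^3(x + 1), so the eigenvalues are -1 (algebraic multiplicity 1), 2 (algebraic multiplicity 3), 3 (algebraic multiplicity 1).

For λ = -1: algebraic multiplicity 1 gives one 1×1 block.

For λ = 2: rank(A - 2I) = 2. The eigenspace has dimension 5 - 2 = 3, so there are 3 Jordan blocks; the rank sequence gives block sizes [1, 1, 1].

For λ = 3: algebraic multiplicity 1 gives one 1×1 block.

Assembling the blocks gives the Jordan form J above.

J = [[-1, 0, 0, 0, 0], [0, 2, 0, 0, 0], [0, 0, 2, 0, 0], [0, 0, 0, 2, 0], [0, 0, 0, 0, 3]]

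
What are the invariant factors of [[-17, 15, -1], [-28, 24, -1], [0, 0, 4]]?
The Jordan structure of A has elementary divisors (x - 3), (x - 4)^2. Arranging the block sizes at each eigenvalue in decreasing order and taking row products gives the invariant factors.

Invariant factors (smallest first, each dividing the next): (x - 4)^2(x - 3).

Check: the last factor (x - 4)^2(x - 3) is the minimal polynomial, and the product (x - 4)^2(x - 3) is the characteristic polynomial.

(x - 4)^2(x - 3)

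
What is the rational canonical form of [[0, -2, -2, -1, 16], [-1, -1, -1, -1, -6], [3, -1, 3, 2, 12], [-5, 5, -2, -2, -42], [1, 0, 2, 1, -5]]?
The invariant factors of A (the non-unit diagonal entries of the Smith normal form of xI - A over ℚ[x]) are x(x + 5)(x^3 + 2x - 4), each dividing the next. The characteristic polynomial is their product, x(x + 5)(x^3 + 2x - 4).

The rational canonical form is the block-diagonal matrix of companion matrices C(f_i):
R = [[0, 0, 0, 0, 0], [1, 0, 0, 0, 20], [0, 1, 0, 0, -6], [0, 0, 1, 0, -2], [0, 0, 0, 1, -5]].

Note the characteristic polynomial does not split into linear factors over ℚ, so A has no Jordan form over ℚ; the rational canonical form exists over any field.

R = [[0, 0, 0, 0, 0], [1, 0, 0, 0, 20], [0, 1, 0, 0, -6], [0, 0, 1, 0, -2], [0, 0, 0, 1, -5]]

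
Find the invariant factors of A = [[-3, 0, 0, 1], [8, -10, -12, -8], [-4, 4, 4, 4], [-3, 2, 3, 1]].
x + 2, (x + 2)^3

The Jordan structure of A has elementary divisors (x + 2)^3, (x + 2). Arranging the block sizes at each eigenvalue in decreasing order and taking row products gives the invariant factors.

Invariant factors (smallest first, each dividing the next): x + 2, (x + 2)^3.

Check: the last factor (x + 2)^3 is the minimal polynomial, and the product (x + 2)^4 is the characteristic polynomial.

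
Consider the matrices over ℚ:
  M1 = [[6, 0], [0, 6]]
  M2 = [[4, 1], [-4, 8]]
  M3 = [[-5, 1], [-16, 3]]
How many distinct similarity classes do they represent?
3 classes: {M1}, {M2}, {M3}

Characteristic polynomials: χ_{M1} = (x - 6)^2, χ_{M2} = (x - 6)^2, χ_{M3} = (x + 1)^2.

{M1}: invariant factors x - 6, x - 6.

{M2}: invariant factors (x - 6)^2.

{M3}: invariant factors (x + 1)^2.

Matrices are similar if and only if their invariant-factor lists agree; the partition into similarity classes is {M1}, {M2}, {M3}.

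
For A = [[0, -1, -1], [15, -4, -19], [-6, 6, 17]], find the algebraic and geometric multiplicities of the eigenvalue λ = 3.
algebraic multiplicity 1, geometric multiplicity 1

The characteristic polynomial is (x - 5)^2(x - 3), so the factor x - 3 appears with exponent 1: the algebraic multiplicity is 1.

rank(A - 3I) = 2, so the eigenspace has dimension 3 - 2 = 1: the geometric multiplicity is 1.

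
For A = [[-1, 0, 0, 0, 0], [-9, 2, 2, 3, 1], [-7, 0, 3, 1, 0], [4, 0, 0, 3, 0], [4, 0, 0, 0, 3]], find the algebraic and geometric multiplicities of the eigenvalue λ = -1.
algebraic multiplicity 1, geometric multiplicity 1

The characteristic polynomial is (x - 3)^3(x - 2)(x + 1), so the factor x + 1 appears with exponent 1: the algebraic multiplicity is 1.

rank(A + I) = 4, so the eigenspace has dimension 5 - 4 = 1: the geometric multiplicity is 1.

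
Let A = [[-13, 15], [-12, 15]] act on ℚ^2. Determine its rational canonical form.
R = [[0, 15], [1, 2]]

The invariant factors of A (the non-unit diagonal entries of the Smith normal form of xI - A over ℚ[x]) are (x - 5)(x + 3), each dividing the next. The characteristic polynomial is their product, (x - 5)(x + 3).

The rational canonical form is the block-diagonal matrix of companion matrices C(f_i):
R = [[0, 15], [1, 2]].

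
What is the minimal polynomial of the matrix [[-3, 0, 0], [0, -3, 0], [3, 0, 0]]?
m_A(x) = x(x + 3)

The characteristic polynomial factors as x(x + 3)^2. The minimal polynomial is ∏(x - λ)^{k_λ} where k_λ is the size of the largest Jordan block at λ.

For λ = -3: rank(A + 3I) = 1, and the largest Jordan block has size 1 (the smallest k with rank((A + 3I)^k) = rank((A + 3I)^(k+1))).
For λ = 0: rank(A) = 2, and the largest Jordan block has size 1 (the smallest k with rank(A^k) = rank(A^(k+1))).

So m_A(x) = x(x + 3).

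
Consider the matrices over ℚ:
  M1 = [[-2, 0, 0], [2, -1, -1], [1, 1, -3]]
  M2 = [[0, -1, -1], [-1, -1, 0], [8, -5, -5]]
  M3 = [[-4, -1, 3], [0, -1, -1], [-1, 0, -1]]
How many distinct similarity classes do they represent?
Characteristic polynomials: χ_{M1} = (x + 2)^3, χ_{M2} = (x + 2)^3, χ_{M3} = (x + 2)^3.

{M1, M2, M3}: invariant factors (x + 2)^3.

Matrices are similar if and only if their invariant-factor lists agree; the partition into similarity classes is {M1, M2, M3}.

1 class: {M1, M2, M3}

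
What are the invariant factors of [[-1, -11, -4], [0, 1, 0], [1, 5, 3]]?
The Jordan structure of A has elementary divisors (x - 1)^3. Arranging the block sizes at each eigenvalue in decreasing order and taking row products gives the invariant factors.

Invariant factors (smallest first, each dividing the next): (x - 1)^3.

Check: the last factor (x - 1)^3 is the minimal polynomial, and the product (x - 1)^3 is the characteristic polynomial.

(x - 1)^3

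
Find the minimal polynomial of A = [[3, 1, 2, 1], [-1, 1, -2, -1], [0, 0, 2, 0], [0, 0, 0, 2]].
The characteristic polynomial factors as (x - 2)^4. The minimal polynomial is ∏(x - λ)^{k_λ} where k_λ is the size of the largest Jordan block at λ.

For λ = 2: rank(A - 2I) = 1, and the largest Jordan block has size 2 (the smallest k with rank((A - 2I)^k) = rank((A - 2I)^(k+1))).

So m_A(x) = (x - 2)^2.

m_A(x) = (x - 2)^2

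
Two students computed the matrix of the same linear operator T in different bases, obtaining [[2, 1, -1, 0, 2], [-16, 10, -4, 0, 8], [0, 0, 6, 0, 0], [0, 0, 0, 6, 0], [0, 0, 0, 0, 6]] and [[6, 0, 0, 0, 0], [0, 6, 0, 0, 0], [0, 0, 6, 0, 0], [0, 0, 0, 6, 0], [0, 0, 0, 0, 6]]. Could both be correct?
Both have characteristic polynomial (x - 6)^5, but the minimal polynomial of A is (x - 6)^2 while the minimal polynomial of B is x - 6. The minimal polynomial is a similarity invariant, so A and B are not similar.

No.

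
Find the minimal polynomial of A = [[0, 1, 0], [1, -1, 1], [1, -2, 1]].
m_A(x) = x^3

The characteristic polynomial factors as x^3. The minimal polynomial is ∏(x - λ)^{k_λ} where k_λ is the size of the largest Jordan block at λ.

For λ = 0: rank(A) = 2, and the largest Jordan block has size 3 (the smallest k with rank(A^k) = rank(A^(k+1))).

So m_A(x) = x^3.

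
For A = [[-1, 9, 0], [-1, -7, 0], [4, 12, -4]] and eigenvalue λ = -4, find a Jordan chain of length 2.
We seek v_1 ∈ ker((A + 4I)^2) \ ker(A + 4I), then set v_{i+1} = (A + 4I) v_i.

One such chain is v_1 = [[1, 0, 2]]^T, v_2 = [[3, -1, 4]]^T. Check: (A + 4I) v_2 = [[0, 0, 0]]^T = 0.

v_1 = [[1, 0, 2]]^T, v_2 = [[3, -1, 4]]^T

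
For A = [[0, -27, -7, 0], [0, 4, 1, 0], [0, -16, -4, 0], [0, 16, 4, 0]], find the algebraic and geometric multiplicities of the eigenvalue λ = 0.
algebraic multiplicity 4, geometric multiplicity 2

The characteristic polynomial is x^4, so the factor x appears with exponent 4: the algebraic multiplicity is 4.

rank(A) = 2, so the eigenspace has dimension 4 - 2 = 2: the geometric multiplicity is 2.

Since 2 < 4, A is not diagonalizable.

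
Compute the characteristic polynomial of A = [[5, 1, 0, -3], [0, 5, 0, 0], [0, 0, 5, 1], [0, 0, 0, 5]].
xI - A = [[x - 5, -1, 0, 3], [0, x - 5, 0, 0], [0, 0, x - 5, -1], [0, 0, 0, x - 5]].

Expanding det(xI - A) along the first row:
det(xI - A) = + (x - 5)·det([[x - 5, 0, 0], [0, x - 5, -1], [0, 0, x - 5]]) - (-1)·det([[0, 0, 0], [0, x - 5, -1], [0, 0, x - 5]]) + (0)·det([[0, x - 5, 0], [0, 0, -1], [0, 0, x - 5]]) - (3)·det([[0, x - 5, 0], [0, 0, x - 5], [0, 0, 0]]).

Evaluating gives χ_A(x) = x^4 - 20x^3 + 150x^2 - 500x + 625 = (x - 5)^4.

χ_A(x) = (x - 5)^4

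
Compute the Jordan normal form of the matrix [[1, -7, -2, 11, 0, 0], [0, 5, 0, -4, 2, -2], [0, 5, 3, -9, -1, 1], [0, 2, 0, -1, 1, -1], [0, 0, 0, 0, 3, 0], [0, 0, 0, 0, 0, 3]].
J = [[1, 0, 0, 0, 0, 0], [0, 1, 0, 0, 0, 0], [0, 0, 3, 1, 0, 0], [0, 0, 0, 3, 1, 0], [0, 0, 0, 0, 3, 0], [0, 0, 0, 0, 0, 3]]

The characteristic polynomial is det(xI - A) = (x - 3)^4(x - 1)^2, so the eigenvalues are 1 (algebraic multiplicity 2), 3 (algebraic multiplicity 4).

For λ = 1: rank(A - I) = 4. The eigenspace has dimension 6 - 4 = 2, so there are 2 Jordan blocks; the rank sequence gives block sizes [1, 1].

For λ = 3: rank(A - 3I) = 4, rank((A - 3I)^2) = 3, rank((A - 3I)^3) = 2. The eigenspace has dimension 6 - 4 = 2, so there are 2 Jordan blocks; the rank sequence gives block sizes [3, 1].

Assembling the blocks gives the Jordan form J above.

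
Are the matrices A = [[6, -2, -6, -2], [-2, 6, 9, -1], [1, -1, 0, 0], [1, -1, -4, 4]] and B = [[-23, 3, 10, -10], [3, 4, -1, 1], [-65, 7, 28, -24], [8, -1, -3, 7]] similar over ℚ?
Yes.

Two matrices over a field are similar if and only if they have the same invariant factors.

Both A and B have characteristic polynomial (x - 4)^4 and minimal polynomial (x - 4)^3. Computing further, both have invariant factors x - 4, (x - 4)^3. Hence A and B are similar.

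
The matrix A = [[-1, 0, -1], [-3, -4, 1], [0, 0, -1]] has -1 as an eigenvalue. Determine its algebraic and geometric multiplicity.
algebraic multiplicity 2, geometric multiplicity 1

The characteristic polynomial is (x + 1)^2(x + 4), so the factor x + 1 appears with exponent 2: the algebraic multiplicity is 2.

rank(A + I) = 2, so the eigenspace has dimension 3 - 2 = 1: the geometric multiplicity is 1.

Since 1 < 2, A is not diagonalizable.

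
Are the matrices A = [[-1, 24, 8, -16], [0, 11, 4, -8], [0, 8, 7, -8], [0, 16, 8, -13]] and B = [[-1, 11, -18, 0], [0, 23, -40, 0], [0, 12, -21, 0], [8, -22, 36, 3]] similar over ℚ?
No.

Both have characteristic polynomial (x - 3)^2(x + 1)^2, but the minimal polynomial of A is (x - 3)(x + 1) while the minimal polynomial of B is (x - 3)(x + 1)^2. The minimal polynomial is a similarity invariant, so A and B are not similar.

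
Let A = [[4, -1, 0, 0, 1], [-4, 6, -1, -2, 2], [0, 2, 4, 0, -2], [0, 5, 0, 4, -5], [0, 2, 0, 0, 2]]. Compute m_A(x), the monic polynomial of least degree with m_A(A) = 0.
The characteristic polynomial factors as (x - 4)^5. The minimal polynomial is ∏(x - λ)^{k_λ} where k_λ is the size of the largest Jordan block at λ.

For λ = 4: rank(A - 4I) = 2, and the largest Jordan block has size 3 (the smallest k with rank((A - 4I)^k) = rank((A - 4I)^(k+1))).

So m_A(x) = (x - 4)^3.

m_A(x) = (x - 4)^3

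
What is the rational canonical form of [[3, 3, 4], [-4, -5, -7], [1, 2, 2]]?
The invariant factors of A (the non-unit diagonal entries of the Smith normal form of xI - A over ℚ[x]) are x^3 + 3x - 3, each dividing the next. The characteristic polynomial is their product, x^3 + 3x - 3.

The rational canonical form is the block-diagonal matrix of companion matrices C(f_i):
R = [[0, 0, 3], [1, 0, -3], [0, 1, 0]].

Note the characteristic polynomial does not split into linear factors over ℚ, so A has no Jordan form over ℚ; the rational canonical form exists over any field.

R = [[0, 0, 3], [1, 0, -3], [0, 1, 0]]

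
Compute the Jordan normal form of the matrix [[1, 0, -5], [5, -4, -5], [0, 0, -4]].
The characteristic polynomial is det(xI - A) = (x - 1)(x + 4)^2, so the eigenvalues are -4 (algebraic multiplicity 2), 1 (algebraic multiplicity 1).

For λ = -4: rank(A + 4I) = 1. The eigenspace has dimension 3 - 1 = 2, so there are 2 Jordan blocks; the rank sequence gives block sizes [1, 1].

For λ = 1: algebraic multiplicity 1 gives one 1×1 block.

Assembling the blocks gives the Jordan form J above.

J = [[-4, 0, 0], [0, -4, 0], [0, 0, 1]]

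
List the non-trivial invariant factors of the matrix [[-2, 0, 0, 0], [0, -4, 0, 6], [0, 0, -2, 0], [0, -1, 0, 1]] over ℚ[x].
The Jordan structure of A has elementary divisors (x + 2), (x + 2), (x + 2), (x + 1). Arranging the block sizes at each eigenvalue in decreasing order and taking row products gives the invariant factors.

Invariant factors (smallest first, each dividing the next): x + 2, x + 2, (x + 1)(x + 2).

Check: the last factor (x + 1)(x + 2) is the minimal polynomial, and the product (x + 1)(x + 2)^3 is the characteristic polynomial.

x + 2, x + 2, (x + 1)(x + 2)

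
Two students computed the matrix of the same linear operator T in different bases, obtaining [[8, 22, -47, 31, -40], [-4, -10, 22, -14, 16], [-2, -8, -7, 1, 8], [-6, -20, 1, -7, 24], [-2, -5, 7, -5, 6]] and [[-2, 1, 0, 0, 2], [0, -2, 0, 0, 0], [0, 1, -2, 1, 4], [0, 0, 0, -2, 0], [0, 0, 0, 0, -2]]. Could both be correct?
Yes.

Two matrices over a field are similar if and only if they have the same invariant factors.

Both A and B have characteristic polynomial (x + 2)^5 and minimal polynomial (x + 2)^2. Computing further, both have invariant factors x + 2, (x + 2)^2, (x + 2)^2. Hence A and B are similar.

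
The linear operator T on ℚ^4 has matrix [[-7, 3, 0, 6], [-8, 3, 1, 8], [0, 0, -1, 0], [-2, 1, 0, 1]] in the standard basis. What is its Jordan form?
The characteristic polynomial is det(xI - A) = (x + 1)^4, so the eigenvalues are -1 (algebraic multiplicity 4).

For λ = -1: rank(A + I) = 2, rank((A + I)^2) = 1, rank((A + I)^3) = 0. The eigenspace has dimension 4 - 2 = 2, so there are 2 Jordan blocks; the rank sequence gives block sizes [3, 1].

Assembling the blocks gives the Jordan form J above.

J = [[-1, 1, 0, 0], [0, -1, 1, 0], [0, 0, -1, 0], [0, 0, 0, -1]]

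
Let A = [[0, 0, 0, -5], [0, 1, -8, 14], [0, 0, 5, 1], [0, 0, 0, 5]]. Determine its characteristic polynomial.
xI - A = [[x, 0, 0, 5], [0, x - 1, 8, -14], [0, 0, x - 5, -1], [0, 0, 0, x - 5]].

Expanding det(xI - A) along the first row:
det(xI - A) = + (x)·det([[x - 1, 8, -14], [0, x - 5, -1], [0, 0, x - 5]]) - (0)·det([[0, 8, -14], [0, x - 5, -1], [0, 0, x - 5]]) + (0)·det([[0, x - 1, -14], [0, 0, -1], [0, 0, x - 5]]) - (5)·det([[0, x - 1, 8], [0, 0, x - 5], [0, 0, 0]]).

Evaluating gives χ_A(x) = x^4 - 11x^3 + 35x^2 - 25x = x(x - 5)^2(x - 1).

χ_A(x) = x(x - 5)^2(x - 1)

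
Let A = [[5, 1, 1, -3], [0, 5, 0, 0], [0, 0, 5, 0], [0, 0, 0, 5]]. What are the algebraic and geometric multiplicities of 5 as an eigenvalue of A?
algebraic multiplicity 4, geometric multiplicity 3

The characteristic polynomial is (x - 5)^4, so the factor x - 5 appears with exponent 4: the algebraic multiplicity is 4.

rank(A - 5I) = 1, so the eigenspace has dimension 4 - 1 = 3: the geometric multiplicity is 3.

Since 3 < 4, A is not diagonalizable.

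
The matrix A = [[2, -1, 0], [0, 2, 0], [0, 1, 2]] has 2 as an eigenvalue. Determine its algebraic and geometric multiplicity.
The characteristic polynomial is (x - 2)^3, so the factor x - 2 appears with exponent 3: the algebraic multiplicity is 3.

rank(A - 2I) = 1, so the eigenspace has dimension 3 - 1 = 2: the geometric multiplicity is 2.

Since 2 < 3, A is not diagonalizable.

algebraic multiplicity 3, geometric multiplicity 2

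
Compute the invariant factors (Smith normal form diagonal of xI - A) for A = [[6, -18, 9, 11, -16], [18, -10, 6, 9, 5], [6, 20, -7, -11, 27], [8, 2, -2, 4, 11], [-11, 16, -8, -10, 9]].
(x - 4)^3(x + 5)^2

The Jordan structure of A has elementary divisors (x + 5)^2, (x - 4)^3. Arranging the block sizes at each eigenvalue in decreasing order and taking row products gives the invariant factors.

Invariant factors (smallest first, each dividing the next): (x - 4)^3(x + 5)^2.

Check: the last factor (x - 4)^3(x + 5)^2 is the minimal polynomial, and the product (x - 4)^3(x + 5)^2 is the characteristic polynomial.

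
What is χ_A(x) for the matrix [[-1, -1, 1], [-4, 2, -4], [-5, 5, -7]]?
xI - A = [[x + 1, 1, -1], [4, x - 2, 4], [5, -5, x + 7]].

Expanding det(xI - A) along the first row:
det(xI - A) = + (x + 1)·det([[x - 2, 4], [-5, x + 7]]) - (1)·det([[4, 4], [5, x + 7]]) + (-1)·det([[4, x - 2], [5, -5]]).

Evaluating gives χ_A(x) = x^3 + 6x^2 + 12x + 8 = (x + 2)^3.

χ_A(x) = (x + 2)^3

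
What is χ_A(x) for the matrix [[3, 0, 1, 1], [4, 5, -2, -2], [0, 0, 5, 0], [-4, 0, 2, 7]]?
χ_A(x) = (x - 5)^4

xI - A = [[x - 3, 0, -1, -1], [-4, x - 5, 2, 2], [0, 0, x - 5, 0], [4, 0, -2, x - 7]].

Expanding det(xI - A) along the first row:
det(xI - A) = + (x - 3)·det([[x - 5, 2, 2], [0, x - 5, 0], [0, -2, x - 7]]) - (0)·det([[-4, 2, 2], [0, x - 5, 0], [4, -2, x - 7]]) + (-1)·det([[-4, x - 5, 2], [0, 0, 0], [4, 0, x - 7]]) - (-1)·det([[-4, x - 5, 2], [0, 0, x - 5], [4, 0, -2]]).

Evaluating gives χ_A(x) = x^4 - 20x^3 + 150x^2 - 500x + 625 = (x - 5)^4.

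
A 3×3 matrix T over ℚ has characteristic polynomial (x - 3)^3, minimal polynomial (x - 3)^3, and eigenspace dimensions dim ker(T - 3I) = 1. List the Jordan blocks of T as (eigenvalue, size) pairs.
Jordan blocks: (3, 3)

λ = 3: algebraic multiplicity 3 (exponent in χ_T), largest block size 3 (exponent in m_T), 1 block (geometric multiplicity). This forces block sizes [3].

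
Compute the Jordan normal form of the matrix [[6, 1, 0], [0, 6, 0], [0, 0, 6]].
J = [[6, 1, 0], [0, 6, 0], [0, 0, 6]]

The characteristic polynomial is det(xI - A) = (x - 6)^3, so the eigenvalues are 6 (algebraic multiplicity 3).

For λ = 6: rank(A - 6I) = 1, rank((A - 6I)^2) = 0. The eigenspace has dimension 3 - 1 = 2, so there are 2 Jordan blocks; the rank sequence gives block sizes [2, 1].

Assembling the blocks gives the Jordan form J above.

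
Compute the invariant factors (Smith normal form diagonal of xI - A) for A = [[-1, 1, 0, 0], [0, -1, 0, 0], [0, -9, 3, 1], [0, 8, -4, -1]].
(x - 1)^2(x + 1)^2

The Jordan structure of A has elementary divisors (x + 1)^2, (x - 1)^2. Arranging the block sizes at each eigenvalue in decreasing order and taking row products gives the invariant factors.

Invariant factors (smallest first, each dividing the next): (x - 1)^2(x + 1)^2.

Check: the last factor (x - 1)^2(x + 1)^2 is the minimal polynomial, and the product (x - 1)^2(x + 1)^2 is the characteristic polynomial.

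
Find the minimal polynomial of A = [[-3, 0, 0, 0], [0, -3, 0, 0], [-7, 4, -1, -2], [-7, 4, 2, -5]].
The characteristic polynomial factors as (x + 3)^4. The minimal polynomial is ∏(x - λ)^{k_λ} where k_λ is the size of the largest Jordan block at λ.

For λ = -3: rank(A + 3I) = 1, and the largest Jordan block has size 2 (the smallest k with rank((A + 3I)^k) = rank((A + 3I)^(k+1))).

So m_A(x) = (x + 3)^2.

m_A(x) = (x + 3)^2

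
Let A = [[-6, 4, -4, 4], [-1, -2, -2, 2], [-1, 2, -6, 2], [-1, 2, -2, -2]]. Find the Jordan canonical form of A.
The characteristic polynomial is det(xI - A) = (x + 4)^4, so the eigenvalues are -4 (algebraic multiplicity 4).

For λ = -4: rank(A + 4I) = 1, rank((A + 4I)^2) = 0. The eigenspace has dimension 4 - 1 = 3, so there are 3 Jordan blocks; the rank sequence gives block sizes [2, 1, 1].

Assembling the blocks gives the Jordan form J above.

J = [[-4, 1, 0, 0], [0, -4, 0, 0], [0, 0, -4, 0], [0, 0, 0, -4]]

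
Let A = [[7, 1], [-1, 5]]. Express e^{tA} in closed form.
A has Jordan form J = [[6, 1], [0, 6]] with A = PJP^{-1}, so e^{tA} = P e^{tJ} P^{-1}.

For a Jordan block J_k(λ), e^{tJ_k(λ)} = e^{λt} · (I + tN + t^2 N^2/2! + ... + t^{k-1} N^{k-1}/(k-1)!) where N is the nilpotent superdiagonal part.

Assembling the blocks and conjugating back gives the entries of e^{tA} as shown above.

e^{tA} = [[(t + 1)*e^{6*t}, t*e^{6*t}], [-t*e^{6*t}, (1 - t)*e^{6*t}]]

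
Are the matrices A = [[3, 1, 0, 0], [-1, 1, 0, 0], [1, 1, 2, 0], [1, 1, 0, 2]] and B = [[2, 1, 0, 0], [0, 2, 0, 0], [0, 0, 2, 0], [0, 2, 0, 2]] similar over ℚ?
Two matrices over a field are similar if and only if they have the same invariant factors.

Both A and B have characteristic polynomial (x - 2)^4 and minimal polynomial (x - 2)^2. Computing further, both have invariant factors x - 2, x - 2, (x - 2)^2. Hence A and B are similar.

Yes.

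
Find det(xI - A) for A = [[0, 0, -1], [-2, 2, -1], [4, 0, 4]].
χ_A(x) = (x - 2)^3

xI - A = [[x, 0, 1], [2, x - 2, 1], [-4, 0, x - 4]].

Expanding det(xI - A) along the first row:
det(xI - A) = + (x)·det([[x - 2, 1], [0, x - 4]]) - (0)·det([[2, 1], [-4, x - 4]]) + (1)·det([[2, x - 2], [-4, 0]]).

Evaluating gives χ_A(x) = x^3 - 6x^2 + 12x - 8 = (x - 2)^3.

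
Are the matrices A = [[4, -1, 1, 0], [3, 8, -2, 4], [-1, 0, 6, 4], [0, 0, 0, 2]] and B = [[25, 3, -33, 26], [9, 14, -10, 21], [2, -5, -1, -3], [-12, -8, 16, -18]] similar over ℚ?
Two matrices over a field are similar if and only if they have the same invariant factors.

Both A and B have characteristic polynomial (x - 6)^3(x - 2) and minimal polynomial (x - 6)^3(x - 2). Computing further, both have invariant factors (x - 6)^3(x - 2). Hence A and B are similar.

Yes.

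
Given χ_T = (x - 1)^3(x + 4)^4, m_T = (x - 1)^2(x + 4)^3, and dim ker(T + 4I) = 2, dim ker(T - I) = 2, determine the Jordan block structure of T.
λ = -4: algebraic multiplicity 4 (exponent in χ_T), largest block size 3 (exponent in m_T), 2 blocks (geometric multiplicity). These force block sizes [3, 1].
λ = 1: algebraic multiplicity 3 (exponent in χ_T), largest block size 2 (exponent in m_T), 2 blocks (geometric multiplicity). These force block sizes [2, 1].

Jordan blocks: (-4, 3), (-4, 1), (1, 2), (1, 1)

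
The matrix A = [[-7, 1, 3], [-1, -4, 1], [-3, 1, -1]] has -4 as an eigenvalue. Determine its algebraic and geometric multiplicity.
algebraic multiplicity 3, geometric multiplicity 1

The characteristic polynomial is (x + 4)^3, so the factor x + 4 appears with exponent 3: the algebraic multiplicity is 3.

rank(A + 4I) = 2, so the eigenspace has dimension 3 - 2 = 1: the geometric multiplicity is 1.

Since 1 < 3, A is not diagonalizable.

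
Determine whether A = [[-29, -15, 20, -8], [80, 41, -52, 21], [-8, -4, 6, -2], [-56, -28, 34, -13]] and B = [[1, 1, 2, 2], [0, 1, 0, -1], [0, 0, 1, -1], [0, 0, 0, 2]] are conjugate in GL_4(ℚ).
Both have characteristic polynomial (x - 2)(x - 1)^3, but the minimal polynomial of A is (x - 2)(x - 1)^3 while the minimal polynomial of B is (x - 2)(x - 1)^2. The minimal polynomial is a similarity invariant, so A and B are not similar.

No.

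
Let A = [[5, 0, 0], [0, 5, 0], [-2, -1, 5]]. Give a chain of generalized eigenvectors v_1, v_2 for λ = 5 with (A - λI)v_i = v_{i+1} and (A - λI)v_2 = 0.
v_1 = [[-1, 1, 3]]^T, v_2 = [[0, 0, 1]]^T

We seek v_1 ∈ ker((A - 5I)^2) \ ker(A - 5I), then set v_{i+1} = (A - 5I) v_i.

One such chain is v_1 = [[-1, 1, 3]]^T, v_2 = [[0, 0, 1]]^T. Check: (A - 5I) v_2 = [[0, 0, 0]]^T = 0.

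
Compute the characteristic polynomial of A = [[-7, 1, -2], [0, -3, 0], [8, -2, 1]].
xI - A = [[x + 7, -1, 2], [0, x + 3, 0], [-8, 2, x - 1]].

Expanding det(xI - A) along the first row:
det(xI - A) = + (x + 7)·det([[x + 3, 0], [2, x - 1]]) - (-1)·det([[0, 0], [-8, x - 1]]) + (2)·det([[0, x + 3], [-8, 2]]).

Evaluating gives χ_A(x) = x^3 + 9x^2 + 27x + 27 = (x + 3)^3.

χ_A(x) = (x + 3)^3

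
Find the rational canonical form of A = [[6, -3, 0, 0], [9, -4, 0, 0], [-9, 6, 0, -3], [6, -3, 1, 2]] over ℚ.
The invariant factors of A (the non-unit diagonal entries of the Smith normal form of xI - A over ℚ[x]) are x^2 - 2x + 3, x^2 - 2x + 3, each dividing the next. The characteristic polynomial is their product, (x^2 - 2x + 3)^2.

The rational canonical form is the block-diagonal matrix of companion matrices C(f_i):
R = [[0, -3, 0, 0], [1, 2, 0, 0], [0, 0, 0, -3], [0, 0, 1, 2]].

Note the characteristic polynomial does not split into linear factors over ℚ, so A has no Jordan form over ℚ; the rational canonical form exists over any field.

R = [[0, -3, 0, 0], [1, 2, 0, 0], [0, 0, 0, -3], [0, 0, 1, 2]]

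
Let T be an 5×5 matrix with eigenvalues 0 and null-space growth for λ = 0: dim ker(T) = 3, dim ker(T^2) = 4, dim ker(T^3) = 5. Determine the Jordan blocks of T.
λ = 0: successive nullity increments [3, 1, 1] count blocks of size ≥ k; block sizes are [3, 1, 1].

Jordan blocks: (0, 3), (0, 1), (0, 1)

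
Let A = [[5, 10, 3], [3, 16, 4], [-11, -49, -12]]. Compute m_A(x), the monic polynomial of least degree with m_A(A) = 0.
The characteristic polynomial factors as (x - 3)^3. The minimal polynomial is ∏(x - λ)^{k_λ} where k_λ is the size of the largest Jordan block at λ.

For λ = 3: rank(A - 3I) = 2, and the largest Jordan block has size 3 (the smallest k with rank((A - 3I)^k) = rank((A - 3I)^(k+1))).

So m_A(x) = (x - 3)^3.

m_A(x) = (x - 3)^3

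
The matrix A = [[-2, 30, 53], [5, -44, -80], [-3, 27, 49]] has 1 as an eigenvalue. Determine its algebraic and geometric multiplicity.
algebraic multiplicity 3, geometric multiplicity 1

The characteristic polynomial is (x - 1)^3, so the factor x - 1 appears with exponent 3: the algebraic multiplicity is 3.

rank(A - I) = 2, so the eigenspace has dimension 3 - 2 = 1: the geometric multiplicity is 1.

Since 1 < 3, A is not diagonalizable.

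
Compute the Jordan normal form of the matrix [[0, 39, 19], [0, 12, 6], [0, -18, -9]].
J = [[0, 1, 0], [0, 0, 0], [0, 0, 3]]

The characteristic polynomial is det(xI - A) = x^2(x - 3), so the eigenvalues are 0 (algebraic multiplicity 2), 3 (algebraic multiplicity 1).

For λ = 0: rank(A) = 2, rank(A^2) = 1. The eigenspace has dimension 3 - 2 = 1, so there is 1 Jordan block; the rank sequence gives block sizes [2].

For λ = 3: algebraic multiplicity 1 gives one 1×1 block.

Assembling the blocks gives the Jordan form J above.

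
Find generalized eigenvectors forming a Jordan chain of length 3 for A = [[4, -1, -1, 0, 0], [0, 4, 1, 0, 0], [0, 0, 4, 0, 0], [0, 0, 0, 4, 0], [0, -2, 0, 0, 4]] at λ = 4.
v_1 = [[0, -2, 1, 0, -4]]^T, v_2 = [[1, 1, 0, 0, 4]]^T, v_3 = [[-1, 0, 0, 0, -2]]^T

We seek v_1 ∈ ker((A - 4I)^3) \ ker((A - 4I)^2), then set v_{i+1} = (A - 4I) v_i.

One such chain is v_1 = [[0, -2, 1, 0, -4]]^T, v_2 = [[1, 1, 0, 0, 4]]^T, v_3 = [[-1, 0, 0, 0, -2]]^T. Check: (A - 4I) v_3 = [[0, 0, 0, 0, 0]]^T = 0.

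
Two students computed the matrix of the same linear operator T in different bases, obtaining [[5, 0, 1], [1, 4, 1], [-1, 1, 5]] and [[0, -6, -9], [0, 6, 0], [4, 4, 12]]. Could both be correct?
trace(A) = 14 but trace(B) = 18. The trace is a similarity invariant, so A and B are not similar.

No.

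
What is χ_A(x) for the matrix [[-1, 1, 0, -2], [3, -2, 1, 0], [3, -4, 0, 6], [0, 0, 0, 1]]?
χ_A(x) = (x - 1)(x + 1)^3

xI - A = [[x + 1, -1, 0, 2], [-3, x + 2, -1, 0], [-3, 4, x, -6], [0, 0, 0, x - 1]].

Expanding det(xI - A) along the first row:
det(xI - A) = + (x + 1)·det([[x + 2, -1, 0], [4, x, -6], [0, 0, x - 1]]) - (-1)·det([[-3, -1, 0], [-3, x, -6], [0, 0, x - 1]]) + (0)·det([[-3, x + 2, 0], [-3, 4, -6], [0, 0, x - 1]]) - (2)·det([[-3, x + 2, -1], [-3, 4, x], [0, 0, 0]]).

Evaluating gives χ_A(x) = x^4 + 2x^3 - 2x - 1 = (x - 1)(x + 1)^3.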